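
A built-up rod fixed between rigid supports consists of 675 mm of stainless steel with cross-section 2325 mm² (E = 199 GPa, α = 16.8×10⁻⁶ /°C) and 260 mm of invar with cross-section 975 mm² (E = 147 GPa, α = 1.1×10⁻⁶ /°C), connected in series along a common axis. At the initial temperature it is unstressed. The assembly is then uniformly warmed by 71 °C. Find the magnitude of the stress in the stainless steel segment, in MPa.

σ ≈ 108 MPa (compressive)

With the walls removed the bar would change length by δ_free = Σ αᵢΔT Lᵢ = 16.8×10⁻⁶×71×675 + 1.1×10⁻⁶×71×260 = 0.8254 mm.
Since the ends are fixed, an axial force P builds up, equal in every segment, with P · Σ Lᵢ/(AᵢEᵢ) = δ_free.
The series flexibility is Σ Lᵢ/(AᵢEᵢ) = 675/(2325×199×10³) + 260/(975×147×10³) = 3.273×10⁻⁶ mm/N.
P = 0.8254 / 3.273×10⁻⁶ = 252200 N = 252.2 kN, compressive.
σ_{stainless steel} = P / A = 252200 / 2325 = 108.5 MPa.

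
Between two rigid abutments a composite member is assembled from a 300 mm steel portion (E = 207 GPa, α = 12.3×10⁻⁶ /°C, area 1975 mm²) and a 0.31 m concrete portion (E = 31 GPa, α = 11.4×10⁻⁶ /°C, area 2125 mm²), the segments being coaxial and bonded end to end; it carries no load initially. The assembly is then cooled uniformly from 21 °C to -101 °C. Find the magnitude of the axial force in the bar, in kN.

P ≈ 162 kN (tensile)

With the walls removed the bar would change length by δ_free = Σ αᵢΔT Lᵢ = 12.3×10⁻⁶×122×300 + 11.4×10⁻⁶×122×310 = 0.8813 mm.
The rigid supports impose zero overall length change; the single axial force P common to all segments must satisfy P Σ Lᵢ/(AᵢEᵢ) = δ_free.
The series flexibility is Σ Lᵢ/(AᵢEᵢ) = 300/(1975×207×10³) + 310/(2125×31×10³) = 5.44×10⁻⁶ mm/N.
So P = 0.8813 / 5.44×10⁻⁶ = 162 kN, tensile.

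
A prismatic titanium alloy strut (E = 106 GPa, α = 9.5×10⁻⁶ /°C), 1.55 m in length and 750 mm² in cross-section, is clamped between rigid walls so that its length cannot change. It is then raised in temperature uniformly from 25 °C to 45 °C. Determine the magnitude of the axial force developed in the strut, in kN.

P ≈ 15.1 kN (compressive)

Full restraint means ε = 0, so the stress is σ = EαΔT = 106×10³ × 9.5×10⁻⁶ × 20 = 20.14 MPa.
P = AEαΔT = 750 × 106×10³ × 9.5×10⁻⁶ × 20 = 15.1 kN (compressive).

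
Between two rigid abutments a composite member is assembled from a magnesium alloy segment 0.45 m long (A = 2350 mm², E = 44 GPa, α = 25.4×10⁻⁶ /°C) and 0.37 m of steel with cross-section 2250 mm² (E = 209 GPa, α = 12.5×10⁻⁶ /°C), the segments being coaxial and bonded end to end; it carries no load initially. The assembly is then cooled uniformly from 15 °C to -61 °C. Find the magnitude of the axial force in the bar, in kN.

Free thermal contraction of the whole bar: Σ αᵢΔT Lᵢ = 25.4×10⁻⁶×76×450 + 12.5×10⁻⁶×76×370 = 1.22 mm.
The rigid supports impose zero overall length change; the single axial force P common to all segments must satisfy P Σ Lᵢ/(AᵢEᵢ) = δ_free.
The series flexibility is Σ Lᵢ/(AᵢEᵢ) = 450/(2350×44×10³) + 370/(2250×209×10³) = 5.139×10⁻⁶ mm/N.
So P = 1.22 / 5.139×10⁻⁶ = 237.4 kN, tensile.

P ≈ 237 kN (tensile)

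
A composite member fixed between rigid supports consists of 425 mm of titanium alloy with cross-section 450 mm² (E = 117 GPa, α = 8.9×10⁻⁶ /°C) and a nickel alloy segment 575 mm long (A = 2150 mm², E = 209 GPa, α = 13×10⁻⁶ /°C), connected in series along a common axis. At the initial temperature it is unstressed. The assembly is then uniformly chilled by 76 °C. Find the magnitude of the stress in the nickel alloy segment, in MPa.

If the supports were absent, the total length change would be Σ αᵢΔT Lᵢ = 8.9×10⁻⁶×76×425 + 13×10⁻⁶×76×575 = 0.8556 mm.
The rigid supports impose zero overall length change; the single axial force P common to all segments must satisfy P Σ Lᵢ/(AᵢEᵢ) = δ_free.
The series flexibility is Σ Lᵢ/(AᵢEᵢ) = 425/(450×117×10³) + 575/(2150×209×10³) = 9.352×10⁻⁶ mm/N.
P = 0.8556 / 9.352×10⁻⁶ = 91490 N = 91.49 kN, tensile.
σ_{nickel alloy} = P / A = 91490 / 2150 = 42.55 MPa.

σ ≈ 42.6 MPa (tensile)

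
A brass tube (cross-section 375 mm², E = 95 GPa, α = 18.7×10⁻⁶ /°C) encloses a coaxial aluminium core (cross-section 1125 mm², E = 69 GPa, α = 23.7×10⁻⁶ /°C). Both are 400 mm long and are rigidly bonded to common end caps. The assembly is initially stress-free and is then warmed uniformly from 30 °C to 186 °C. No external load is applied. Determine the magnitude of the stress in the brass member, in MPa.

σ ≈ 50.8 MPa (tensile)

Equilibrium of a rigid end plate with no external load gives equal and opposite internal forces ±P in the two members. Since α_{aluminium} > α_{brass}, heating drives the aluminium into compression and the brass into tension.
Compatibility of the two members (thermal + elastic change equal): (α₁ − α₂)ΔT = P·[1/(A₁E₁) + 1/(A₂E₂)].
|α₁ − α₂|·ΔT = 5×10⁻⁶ × 156 = 0.00078.
1/(A₁E₁) + 1/(A₂E₂) = 1/(375×95×10³) + 1/(1125×69×10³) = 4.095×10⁻⁸ N⁻¹.
P = 0.00078 / 4.095×10⁻⁸ = 19050 N = 19.05 kN.
σ_{brass} = P/A₁ = 19050/375 = 50.79 MPa, tensile.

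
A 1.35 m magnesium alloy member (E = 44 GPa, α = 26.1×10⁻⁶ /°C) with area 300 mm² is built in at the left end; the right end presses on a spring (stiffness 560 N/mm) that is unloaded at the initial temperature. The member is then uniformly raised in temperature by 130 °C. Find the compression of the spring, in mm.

If the spring were absent the member would lengthen by αΔT L = 26.1×10⁻⁶ × 130 × 1350 = 4.581 mm.
With a force P in the spring, the elastic change of the member is PL/(AE) and that of the spring is P/k; compatibility requires their sum to equal δ_free.
P [ L/(AE) + 1/k ] = δ_free → P [ 1350/(300×44×10³) + 1/(560) ] = 4.581.
P = 4.581 / 0.001888 = 2426 N.
Spring compression = P/k = 2426/(560) = 4.332 mm.

δ ≈ 4.33 mm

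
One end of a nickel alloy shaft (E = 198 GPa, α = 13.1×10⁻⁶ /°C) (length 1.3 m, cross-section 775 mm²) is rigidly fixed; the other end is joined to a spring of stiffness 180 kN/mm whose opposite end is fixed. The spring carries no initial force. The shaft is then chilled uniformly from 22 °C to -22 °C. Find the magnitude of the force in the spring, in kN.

P ≈ 53.4 kN

Free thermal contraction: δ_free = αΔT L = 13.1×10⁻⁶ × 44 × 1300 = 0.7493 mm.
Let P be the tensile force in the spring. The shaft extends elastically by PL/(AE) and the spring stretches by P/k; together these equal δ_free.
So P = δ_free / [L/(AE) + 1/k] = 0.7493 / [ 1300/(775×198×10³) + 1/(180×10³) ].
P = 0.7493 / 1.403×10⁻⁵ = 53420 N.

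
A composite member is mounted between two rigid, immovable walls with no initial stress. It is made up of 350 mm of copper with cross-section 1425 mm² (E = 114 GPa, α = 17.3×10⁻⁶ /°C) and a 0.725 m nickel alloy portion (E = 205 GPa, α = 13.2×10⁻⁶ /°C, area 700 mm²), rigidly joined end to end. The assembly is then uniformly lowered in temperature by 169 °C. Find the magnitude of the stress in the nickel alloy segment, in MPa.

σ ≈ 523 MPa (tensile)

With the walls removed the bar would change length by δ_free = Σ αᵢΔT Lᵢ = 17.3×10⁻⁶×169×350 + 13.2×10⁻⁶×169×725 = 2.641 mm.
Since the ends are fixed, an axial force P builds up, equal in every segment, with P · Σ Lᵢ/(AᵢEᵢ) = δ_free.
Σ Lᵢ/(AᵢEᵢ) = 350/(1425×114×10³) + 725/(700×205×10³) = 7.207×10⁻⁶ mm/N.
Hence P = δ_free / Σ(L/AE) = 2.641/7.207×10⁻⁶ = 366.4 kN (tensile).
σ_{nickel alloy} = P / A = 366400 / 700 = 523.4 MPa.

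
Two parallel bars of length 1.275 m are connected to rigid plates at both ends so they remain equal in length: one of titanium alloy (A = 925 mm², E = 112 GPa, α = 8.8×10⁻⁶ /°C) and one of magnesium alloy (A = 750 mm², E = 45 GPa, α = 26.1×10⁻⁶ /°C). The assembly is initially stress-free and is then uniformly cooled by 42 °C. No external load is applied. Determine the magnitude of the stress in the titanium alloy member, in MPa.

Equilibrium of a rigid end plate with no external load gives equal and opposite internal forces ±P in the two members. Since α_{magnesium alloy} > α_{titanium alloy}, cooling drives the magnesium alloy into tension and the titanium alloy into compression.
Equating the net (thermal + elastic) strains gives |α₁ − α₂|·ΔT = P·[1/(A₁E₁) + 1/(A₂E₂)].
|α₁ − α₂|·ΔT = 17.3×10⁻⁶ × 42 = 0.0007266.
1/(A₁E₁) + 1/(A₂E₂) = 1/(925×112×10³) + 1/(750×45×10³) = 3.928×10⁻⁸ N⁻¹.
So P = 0.0007266 / 3.928×10⁻⁸ = 18.5 kN.
σ_{titanium alloy} = P/A₁ = 18500/925 = 20 MPa, compressive.

σ ≈ 20 MPa (compressive)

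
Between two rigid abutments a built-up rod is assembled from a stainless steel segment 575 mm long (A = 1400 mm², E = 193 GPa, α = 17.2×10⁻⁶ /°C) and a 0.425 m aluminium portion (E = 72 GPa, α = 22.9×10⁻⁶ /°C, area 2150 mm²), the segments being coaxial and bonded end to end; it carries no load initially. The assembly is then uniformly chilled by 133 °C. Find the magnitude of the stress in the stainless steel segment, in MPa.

σ ≈ 383 MPa (tensile)

If the supports were absent, the total length change would be Σ αᵢΔT Lᵢ = 17.2×10⁻⁶×133×575 + 22.9×10⁻⁶×133×425 = 2.61 mm.
The walls prevent any net length change, so an axial force P (same in every segment) develops. Compatibility: P · Σ Lᵢ/(AᵢEᵢ) = δ_free.
Σ Lᵢ/(AᵢEᵢ) = 575/(1400×193×10³) + 425/(2150×72×10³) = 4.874×10⁻⁶ mm/N.
Hence P = δ_free / Σ(L/AE) = 2.61/4.874×10⁻⁶ = 535.5 kN (tensile).
σ_{stainless steel} = P / A = 535500 / 1400 = 382.5 MPa.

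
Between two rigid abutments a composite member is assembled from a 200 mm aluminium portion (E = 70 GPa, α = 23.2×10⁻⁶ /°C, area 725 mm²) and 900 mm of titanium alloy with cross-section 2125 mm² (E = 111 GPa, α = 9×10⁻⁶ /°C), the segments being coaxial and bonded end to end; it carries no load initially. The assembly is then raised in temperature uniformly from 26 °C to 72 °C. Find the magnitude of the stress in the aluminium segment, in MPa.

If the supports were absent, the total length change would be Σ αᵢΔT Lᵢ = 23.2×10⁻⁶×46×200 + 9×10⁻⁶×46×900 = 0.586 mm.
The walls prevent any net length change, so an axial force P (same in every segment) develops. Compatibility: P · Σ Lᵢ/(AᵢEᵢ) = δ_free.
The series flexibility is Σ Lᵢ/(AᵢEᵢ) = 200/(725×70×10³) + 900/(2125×111×10³) = 7.756×10⁻⁶ mm/N.
Hence P = δ_free / Σ(L/AE) = 0.586/7.756×10⁻⁶ = 75.56 kN (compressive).
σ_{aluminium} = P / A = 75560 / 725 = 104.2 MPa.

σ ≈ 104 MPa (compressive)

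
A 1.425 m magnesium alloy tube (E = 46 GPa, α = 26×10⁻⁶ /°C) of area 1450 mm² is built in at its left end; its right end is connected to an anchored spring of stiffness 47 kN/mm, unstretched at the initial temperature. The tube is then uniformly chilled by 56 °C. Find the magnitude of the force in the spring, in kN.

P ≈ 48.7 kN

Free thermal contraction: δ_free = αΔT L = 26×10⁻⁶ × 56 × 1425 = 2.075 mm.
With a force P in the spring, the elastic change of the tube is PL/(AE) and that of the spring is P/k; compatibility requires their sum to equal δ_free.
P [ L/(AE) + 1/k ] = δ_free → P [ 1425/(1450×46×10³) + 1/(47×10³) ] = 2.075.
P = 2.075 / 4.264×10⁻⁵ = 48660 N.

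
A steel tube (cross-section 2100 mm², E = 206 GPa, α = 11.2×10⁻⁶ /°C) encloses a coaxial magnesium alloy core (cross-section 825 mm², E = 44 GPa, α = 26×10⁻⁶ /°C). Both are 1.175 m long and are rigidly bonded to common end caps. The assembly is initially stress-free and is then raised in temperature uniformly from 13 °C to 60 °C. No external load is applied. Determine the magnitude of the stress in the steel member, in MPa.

σ ≈ 11.1 MPa (tensile)

Both members must finish at the same length. With the larger α, the magnesium alloy tends to over-expand; the plates restrain it, putting the magnesium alloy in compression and the steel in tension. With no external load the two internal forces are equal and opposite, magnitude P.
Setting the final lengths equal and cancelling L: (α₁ − α₂)ΔT = P/(A₁E₁) + P/(A₂E₂).
|α₁ − α₂|·ΔT = 14.8×10⁻⁶ × 47 = 0.0006956.
1/(A₁E₁) + 1/(A₂E₂) = 1/(2100×206×10³) + 1/(825×44×10³) = 2.986×10⁻⁸ N⁻¹.
So P = 0.0006956 / 2.986×10⁻⁸ = 23.3 kN.
σ_{steel} = P/A₁ = 23300/2100 = 11.09 MPa, tensile.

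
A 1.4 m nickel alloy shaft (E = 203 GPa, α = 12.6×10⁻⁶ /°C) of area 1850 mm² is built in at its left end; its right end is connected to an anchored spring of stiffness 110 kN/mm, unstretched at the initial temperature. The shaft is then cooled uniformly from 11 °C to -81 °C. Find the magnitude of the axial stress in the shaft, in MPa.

The unrestrained thermal change is αΔT L = 12.6×10⁻⁶ × 92 × 1400 = 1.623 mm.
Let P be the tensile force in the spring. The shaft extends elastically by PL/(AE) and the spring stretches by P/k; together these equal δ_free.
So P = δ_free / [L/(AE) + 1/k] = 1.623 / [ 1400/(1850×203×10³) + 1/(110×10³) ].
P = 1.623 / 1.282×10⁻⁵ = 126600 N.
σ = P/A = 126600/1850 = 68.43 MPa.

σ ≈ 68.4 MPa (tensile)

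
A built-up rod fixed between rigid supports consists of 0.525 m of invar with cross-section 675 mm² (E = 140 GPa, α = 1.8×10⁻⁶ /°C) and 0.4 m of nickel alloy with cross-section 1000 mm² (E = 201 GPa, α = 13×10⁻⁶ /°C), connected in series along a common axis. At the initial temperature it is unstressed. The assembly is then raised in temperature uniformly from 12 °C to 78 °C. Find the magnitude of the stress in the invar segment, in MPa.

Free thermal expansion of the whole bar: Σ αᵢΔT Lᵢ = 1.8×10⁻⁶×66×525 + 13×10⁻⁶×66×400 = 0.4056 mm.
The walls prevent any net length change, so an axial force P (same in every segment) develops. Compatibility: P · Σ Lᵢ/(AᵢEᵢ) = δ_free.
The series flexibility is Σ Lᵢ/(AᵢEᵢ) = 525/(675×140×10³) + 400/(1000×201×10³) = 7.546×10⁻⁶ mm/N.
So P = 0.4056 / 7.546×10⁻⁶ = 53.75 kN, compressive.
σ_{invar} = P / A = 53750 / 675 = 79.63 MPa.

σ ≈ 79.6 MPa (compressive)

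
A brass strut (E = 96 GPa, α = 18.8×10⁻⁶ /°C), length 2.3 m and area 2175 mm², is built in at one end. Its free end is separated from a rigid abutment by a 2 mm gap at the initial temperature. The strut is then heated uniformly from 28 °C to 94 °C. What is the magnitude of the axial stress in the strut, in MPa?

If the wall were absent the strut would grow by αΔT L = 18.8×10⁻⁶ × 66 × 2300 = 2.854 mm.
After closing the 2 mm clearance, 2.854 − 2 = 0.8538 mm of expansion remains to be suppressed by the wall.
Compatibility: PL/(AE) = 0.8538 mm, so σ = P/A = E × (0.8538/2300) = 35.64 MPa.

σ ≈ 35.6 MPa (compressive)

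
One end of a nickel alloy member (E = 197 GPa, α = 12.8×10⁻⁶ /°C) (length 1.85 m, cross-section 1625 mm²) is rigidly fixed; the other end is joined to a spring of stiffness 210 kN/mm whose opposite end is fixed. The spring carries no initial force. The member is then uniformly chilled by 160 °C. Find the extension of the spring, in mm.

If the spring were absent the member would shorten by αΔT L = 12.8×10⁻⁶ × 160 × 1850 = 3.789 mm.
Let P be the tensile force in the spring. The member extends elastically by PL/(AE) and the spring stretches by P/k; together these equal δ_free.
So P = δ_free / [L/(AE) + 1/k] = 3.789 / [ 1850/(1625×197×10³) + 1/(210×10³) ].
P = 3.789 / 1.054×10⁻⁵ = 359400 N.
Spring extension = P/k = 359400/(210×10³) = 1.712 mm.

δ ≈ 1.71 mm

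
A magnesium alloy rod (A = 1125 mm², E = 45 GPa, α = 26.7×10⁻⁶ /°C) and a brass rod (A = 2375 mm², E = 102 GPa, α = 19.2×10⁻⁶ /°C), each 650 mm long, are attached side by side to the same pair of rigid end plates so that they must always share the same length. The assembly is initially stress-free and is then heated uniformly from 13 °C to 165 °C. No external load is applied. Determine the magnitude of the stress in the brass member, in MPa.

Equilibrium of a rigid end plate with no external load gives equal and opposite internal forces ±P in the two members. Since α_{magnesium alloy} > α_{brass}, heating drives the magnesium alloy into compression and the brass into tension.
Equating the net (thermal + elastic) strains gives |α₁ − α₂|·ΔT = P·[1/(A₁E₁) + 1/(A₂E₂)].
|α₁ − α₂|·ΔT = 7.5×10⁻⁶ × 152 = 0.00114.
1/(A₁E₁) + 1/(A₂E₂) = 1/(1125×45×10³) + 1/(2375×102×10³) = 2.388×10⁻⁸ N⁻¹.
P = 0.00114 / 2.388×10⁻⁸ = 47740 N = 47.74 kN.
σ_{brass} = P/A₂ = 47740/2375 = 20.1 MPa, tensile.

σ ≈ 20.1 MPa (tensile)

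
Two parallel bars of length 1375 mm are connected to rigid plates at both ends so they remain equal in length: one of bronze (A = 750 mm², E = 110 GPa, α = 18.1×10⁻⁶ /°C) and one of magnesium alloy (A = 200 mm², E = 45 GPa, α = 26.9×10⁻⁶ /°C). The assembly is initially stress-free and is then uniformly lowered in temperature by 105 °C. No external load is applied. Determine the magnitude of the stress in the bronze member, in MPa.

The magnesium alloy has the larger α, so on cooling it would change length more than the bronze if both were free. The rigid plates force a common final length, so the magnesium alloy is put into tension and the bronze into compression, with equal and opposite forces P (no external load).
Equating the net (thermal + elastic) strains gives |α₁ − α₂|·ΔT = P·[1/(A₁E₁) + 1/(A₂E₂)].
|α₁ − α₂|·ΔT = 8.8×10⁻⁶ × 105 = 0.000924.
1/(A₁E₁) + 1/(A₂E₂) = 1/(750×110×10³) + 1/(200×45×10³) = 1.232×10⁻⁷ N⁻¹.
P = 0.000924 / 1.232×10⁻⁷ = 7498 N = 7.498 kN.
σ_{bronze} = P/A₁ = 7498/750 = 9.997 MPa, compressive.

σ ≈ 10 MPa (compressive)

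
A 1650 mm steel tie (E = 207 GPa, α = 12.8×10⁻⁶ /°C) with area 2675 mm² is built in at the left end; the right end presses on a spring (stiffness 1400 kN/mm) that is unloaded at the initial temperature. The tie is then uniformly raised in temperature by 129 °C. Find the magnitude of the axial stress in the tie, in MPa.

σ ≈ 276 MPa (compressive)

The unrestrained thermal change is αΔT L = 12.8×10⁻⁶ × 129 × 1650 = 2.724 mm.
With a force P in the spring, the elastic change of the tie is PL/(AE) and that of the spring is P/k; compatibility requires their sum to equal δ_free.
So P = δ_free / [L/(AE) + 1/k] = 2.724 / [ 1650/(2675×207×10³) + 1/(1400×10³) ].
P = 2.724 / 3.694×10⁻⁶ = 737500 N.
σ = P/A = 737500/2675 = 275.7 MPa.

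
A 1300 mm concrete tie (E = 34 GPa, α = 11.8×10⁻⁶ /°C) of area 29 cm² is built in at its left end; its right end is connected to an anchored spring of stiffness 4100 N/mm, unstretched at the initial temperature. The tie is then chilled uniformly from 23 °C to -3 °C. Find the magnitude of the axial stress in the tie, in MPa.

σ ≈ 0.535 MPa (tensile)

If the spring were absent the tie would shorten by αΔT L = 11.8×10⁻⁶ × 26 × 1300 = 0.3988 mm.
Let P be the tensile force in the spring. The tie extends elastically by PL/(AE) and the spring stretches by P/k; together these equal δ_free.
So P = δ_free / [L/(AE) + 1/k] = 0.3988 / [ 1300/(2900×34×10³) + 1/(4100) ].
P = 0.3988 / 0.0002571 = 1551 N.
σ = P/A = 1551/2900 = 0.535 MPa.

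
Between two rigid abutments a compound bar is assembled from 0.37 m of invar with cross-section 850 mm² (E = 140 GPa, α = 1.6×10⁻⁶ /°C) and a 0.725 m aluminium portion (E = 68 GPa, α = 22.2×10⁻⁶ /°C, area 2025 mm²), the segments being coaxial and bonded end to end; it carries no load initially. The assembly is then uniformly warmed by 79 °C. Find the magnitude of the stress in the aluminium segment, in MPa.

σ ≈ 77.7 MPa (compressive)

Free thermal expansion of the whole bar: Σ αᵢΔT Lᵢ = 1.6×10⁻⁶×79×370 + 22.2×10⁻⁶×79×725 = 1.318 mm.
The walls prevent any net length change, so an axial force P (same in every segment) develops. Compatibility: P · Σ Lᵢ/(AᵢEᵢ) = δ_free.
The series flexibility is Σ Lᵢ/(AᵢEᵢ) = 370/(850×140×10³) + 725/(2025×68×10³) = 8.374×10⁻⁶ mm/N.
Hence P = δ_free / Σ(L/AE) = 1.318/8.374×10⁻⁶ = 157.4 kN (compressive).
σ_{aluminium} = P / A = 157400 / 2025 = 77.74 MPa.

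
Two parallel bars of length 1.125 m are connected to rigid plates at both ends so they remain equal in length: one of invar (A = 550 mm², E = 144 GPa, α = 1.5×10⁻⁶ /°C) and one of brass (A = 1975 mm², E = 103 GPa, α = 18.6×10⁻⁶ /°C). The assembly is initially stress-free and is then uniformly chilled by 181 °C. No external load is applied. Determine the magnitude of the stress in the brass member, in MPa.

The brass has the larger α, so on cooling it would change length more than the invar if both were free. The rigid plates force a common final length, so the brass is put into tension and the invar into compression, with equal and opposite forces P (no external load).
Equating the net (thermal + elastic) strains gives |α₁ − α₂|·ΔT = P·[1/(A₁E₁) + 1/(A₂E₂)].
|α₁ − α₂|·ΔT = 17.1×10⁻⁶ × 181 = 0.003095.
1/(A₁E₁) + 1/(A₂E₂) = 1/(550×144×10³) + 1/(1975×103×10³) = 1.754×10⁻⁸ N⁻¹.
So P = 0.003095 / 1.754×10⁻⁸ = 176.4 kN.
σ_{brass} = P/A₂ = 176400/1975 = 89.34 MPa, tensile.

σ ≈ 89.3 MPa (tensile)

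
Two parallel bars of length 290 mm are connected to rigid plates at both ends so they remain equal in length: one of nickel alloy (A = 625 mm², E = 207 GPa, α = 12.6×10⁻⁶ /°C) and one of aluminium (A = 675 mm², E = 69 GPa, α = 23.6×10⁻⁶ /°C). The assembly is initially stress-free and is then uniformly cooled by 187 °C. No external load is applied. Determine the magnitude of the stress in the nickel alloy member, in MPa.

Equilibrium of a rigid end plate with no external load gives equal and opposite internal forces ±P in the two members. Since α_{aluminium} > α_{nickel alloy}, cooling drives the aluminium into tension and the nickel alloy into compression.
Compatibility of the two members (thermal + elastic change equal): (α₁ − α₂)ΔT = P·[1/(A₁E₁) + 1/(A₂E₂)].
|α₁ − α₂|·ΔT = 11×10⁻⁶ × 187 = 0.002057.
1/(A₁E₁) + 1/(A₂E₂) = 1/(625×207×10³) + 1/(675×69×10³) = 2.92×10⁻⁸ N⁻¹.
So P = 0.002057 / 2.92×10⁻⁸ = 70.44 kN.
σ_{nickel alloy} = P/A₁ = 70440/625 = 112.7 MPa, compressive.

σ ≈ 113 MPa (compressive)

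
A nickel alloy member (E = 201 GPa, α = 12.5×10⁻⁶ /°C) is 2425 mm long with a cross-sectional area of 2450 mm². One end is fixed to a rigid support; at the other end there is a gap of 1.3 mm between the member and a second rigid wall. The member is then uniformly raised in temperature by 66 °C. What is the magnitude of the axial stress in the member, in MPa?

σ ≈ 58.1 MPa (compressive)

If the wall were absent the member would grow by αΔT L = 12.5×10⁻⁶ × 66 × 2425 = 2.001 mm.
This exceeds the 1.3 mm gap, so the wall pushes back. The portion of expansion that must be recovered elastically is δ_free − gap = 2.001 − 1.3 = 0.7006 mm.
Compatibility: PL/(AE) = 0.7006 mm, so σ = P/A = E × (0.7006/2425) = 58.07 MPa.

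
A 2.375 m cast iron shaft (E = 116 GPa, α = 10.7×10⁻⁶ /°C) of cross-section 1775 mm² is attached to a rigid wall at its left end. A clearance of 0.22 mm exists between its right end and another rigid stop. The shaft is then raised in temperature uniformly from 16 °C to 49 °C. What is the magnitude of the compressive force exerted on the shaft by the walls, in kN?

P ≈ 53.6 kN

If the wall were absent the shaft would grow by αΔT L = 10.7×10⁻⁶ × 33 × 2375 = 0.8386 mm.
This exceeds the 0.22 mm gap, so the wall pushes back. The portion of expansion that must be recovered elastically is δ_free − gap = 0.8386 − 0.22 = 0.6186 mm.
Compatibility: PL/(AE) = 0.6186 mm, so σ = P/A = E × (0.6186/2375) = 30.21 MPa.
Force on the wall = σA = 30.21 × 1775 mm² = 53.63 kN.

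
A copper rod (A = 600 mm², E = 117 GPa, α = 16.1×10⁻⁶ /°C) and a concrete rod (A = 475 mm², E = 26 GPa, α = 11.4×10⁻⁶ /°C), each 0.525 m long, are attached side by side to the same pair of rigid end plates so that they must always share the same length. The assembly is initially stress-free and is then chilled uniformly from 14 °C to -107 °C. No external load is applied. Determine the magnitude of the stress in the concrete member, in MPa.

σ ≈ 12.6 MPa (compressive)

Equilibrium of a rigid end plate with no external load gives equal and opposite internal forces ±P in the two members. Since α_{copper} > α_{concrete}, cooling drives the copper into tension and the concrete into compression.
Compatibility of the two members (thermal + elastic change equal): (α₁ − α₂)ΔT = P·[1/(A₁E₁) + 1/(A₂E₂)].
|α₁ − α₂|·ΔT = 4.7×10⁻⁶ × 121 = 0.0005687.
1/(A₁E₁) + 1/(A₂E₂) = 1/(600×117×10³) + 1/(475×26×10³) = 9.522×10⁻⁸ N⁻¹.
P = 0.0005687 / 9.522×10⁻⁸ = 5973 N = 5.973 kN.
σ_{concrete} = P/A₂ = 5973/475 = 12.57 MPa, compressive.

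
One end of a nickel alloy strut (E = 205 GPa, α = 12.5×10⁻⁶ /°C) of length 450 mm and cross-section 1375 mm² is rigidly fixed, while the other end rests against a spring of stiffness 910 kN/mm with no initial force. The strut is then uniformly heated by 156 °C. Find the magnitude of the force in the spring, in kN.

The unrestrained thermal change is αΔT L = 12.5×10⁻⁶ × 156 × 450 = 0.8775 mm.
Let P be the compressive force at the spring. The strut shortens elastically by PL/(AE) and the spring compresses by P/k; together these equal δ_free.
P [ L/(AE) + 1/k ] = δ_free → P [ 450/(1375×205×10³) + 1/(910×10³) ] = 0.8775.
P = 0.8775 / 2.695×10⁻⁶ = 325600 N.

P ≈ 326 kN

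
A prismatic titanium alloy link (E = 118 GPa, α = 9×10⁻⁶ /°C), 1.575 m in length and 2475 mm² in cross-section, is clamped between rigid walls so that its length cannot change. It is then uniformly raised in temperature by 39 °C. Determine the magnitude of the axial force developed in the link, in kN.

P ≈ 103 kN (compressive)

With zero net strain, σ = E·αΔT = 118 GPa × 9×10⁻⁶ × 39 = 41.42 MPa.
Then P = σA = 41.42 × 2475 mm² = 102.5 kN, compressive.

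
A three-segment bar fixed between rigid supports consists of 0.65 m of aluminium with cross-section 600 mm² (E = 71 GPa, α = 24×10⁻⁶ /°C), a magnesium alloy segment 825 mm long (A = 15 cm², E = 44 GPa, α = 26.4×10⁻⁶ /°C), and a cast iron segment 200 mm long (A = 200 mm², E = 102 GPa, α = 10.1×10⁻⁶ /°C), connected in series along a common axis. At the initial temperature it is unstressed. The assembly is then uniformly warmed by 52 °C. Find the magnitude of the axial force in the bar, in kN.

If the supports were absent, the total length change would be Σ αᵢΔT Lᵢ = 24×10⁻⁶×52×650 + 26.4×10⁻⁶×52×825 + 10.1×10⁻⁶×52×200 = 2.049 mm.
The rigid supports impose zero overall length change; the single axial force P common to all segments must satisfy P Σ Lᵢ/(AᵢEᵢ) = δ_free.
Σ Lᵢ/(AᵢEᵢ) = 650/(600×71×10³) + 825/(1500×44×10³) + 200/(200×102×10³) = 3.756×10⁻⁵ mm/N.
P = 2.049 / 3.756×10⁻⁵ = 54540 N = 54.54 kN, compressive.

P ≈ 54.5 kN (compressive)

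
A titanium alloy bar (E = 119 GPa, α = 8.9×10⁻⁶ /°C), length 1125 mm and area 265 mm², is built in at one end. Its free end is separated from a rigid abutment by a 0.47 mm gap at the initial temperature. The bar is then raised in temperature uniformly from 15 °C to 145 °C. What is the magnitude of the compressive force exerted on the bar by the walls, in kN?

P ≈ 23.3 kN

If the wall were absent the bar would grow by αΔT L = 8.9×10⁻⁶ × 130 × 1125 = 1.302 mm.
After closing the 0.47 mm clearance, 1.302 − 0.47 = 0.8316 mm of expansion remains to be suppressed by the wall.
That suppressed elongation corresponds to σ = E·Δ/L = 119×10³ × 0.8316/1125 = 87.97 MPa.
Force on the wall = σA = 87.97 × 265 mm² = 23.31 kN.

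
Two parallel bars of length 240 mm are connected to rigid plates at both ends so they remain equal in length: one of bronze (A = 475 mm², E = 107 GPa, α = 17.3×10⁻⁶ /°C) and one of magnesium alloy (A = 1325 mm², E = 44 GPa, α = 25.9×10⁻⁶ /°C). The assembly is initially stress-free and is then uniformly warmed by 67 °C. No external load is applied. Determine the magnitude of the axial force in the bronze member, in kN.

P ≈ 15.6 kN (tensile in the bronze)

The magnesium alloy has the larger α, so on heating it would change length more than the bronze if both were free. The rigid plates force a common final length, so the magnesium alloy is put into compression and the bronze into tension, with equal and opposite forces P (no external load).
Equating the net (thermal + elastic) strains gives |α₁ − α₂|·ΔT = P·[1/(A₁E₁) + 1/(A₂E₂)].
|α₁ − α₂|·ΔT = 8.6×10⁻⁶ × 67 = 0.0005762.
1/(A₁E₁) + 1/(A₂E₂) = 1/(475×107×10³) + 1/(1325×44×10³) = 3.683×10⁻⁸ N⁻¹.
P = 0.0005762 / 3.683×10⁻⁸ = 15650 N = 15.65 kN.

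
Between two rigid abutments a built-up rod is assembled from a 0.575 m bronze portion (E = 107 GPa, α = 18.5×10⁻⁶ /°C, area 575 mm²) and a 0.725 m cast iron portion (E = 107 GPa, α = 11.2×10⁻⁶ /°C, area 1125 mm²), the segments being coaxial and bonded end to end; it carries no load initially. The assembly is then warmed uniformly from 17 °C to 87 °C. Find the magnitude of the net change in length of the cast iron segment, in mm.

|ΔL| ≈ 0.0538 mm

If the supports were absent, the total length change would be Σ αᵢΔT Lᵢ = 18.5×10⁻⁶×70×575 + 11.2×10⁻⁶×70×725 = 1.313 mm.
The rigid supports impose zero overall length change; the single axial force P common to all segments must satisfy P Σ Lᵢ/(AᵢEᵢ) = δ_free.
The series flexibility is Σ Lᵢ/(AᵢEᵢ) = 575/(575×107×10³) + 725/(1125×107×10³) = 1.537×10⁻⁵ mm/N.
So P = 1.313 / 1.537×10⁻⁵ = 85.44 kN, compressive.
For the cast iron segment, free thermal change = 11.2×10⁻⁶×70×725 = 0.5684 mm and elastic change from P = 85440×725/(1125×107×10³) = 0.5146 mm; these oppose, so the net change is 0.0538 mm (segment lengthens).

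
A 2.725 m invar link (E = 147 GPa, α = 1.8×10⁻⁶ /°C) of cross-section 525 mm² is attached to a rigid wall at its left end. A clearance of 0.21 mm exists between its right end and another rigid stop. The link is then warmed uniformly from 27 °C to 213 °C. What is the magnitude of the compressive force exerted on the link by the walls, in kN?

P ≈ 19.9 kN

Free thermal elongation = αΔT L = 1.8×10⁻⁶ × 186 × 2725 = 0.9123 mm.
The gap closes (δ_free > 0.21 mm) and the wall then resists a further 0.9123 − 0.21 = 0.7023 mm of expansion.
That suppressed elongation corresponds to σ = E·Δ/L = 147×10³ × 0.7023/2725 = 37.89 MPa.
P = σA = 37.89 × 525 = 19.89 kN.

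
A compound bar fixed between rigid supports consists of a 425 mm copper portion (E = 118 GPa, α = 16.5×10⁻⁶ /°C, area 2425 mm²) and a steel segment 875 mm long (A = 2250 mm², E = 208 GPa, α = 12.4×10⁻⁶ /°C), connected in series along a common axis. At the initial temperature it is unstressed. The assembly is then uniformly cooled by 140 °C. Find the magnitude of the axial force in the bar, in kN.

Free thermal contraction of the whole bar: Σ αᵢΔT Lᵢ = 16.5×10⁻⁶×140×425 + 12.4×10⁻⁶×140×875 = 2.501 mm.
The rigid supports impose zero overall length change; the single axial force P common to all segments must satisfy P Σ Lᵢ/(AᵢEᵢ) = δ_free.
The series flexibility is Σ Lᵢ/(AᵢEᵢ) = 425/(2425×118×10³) + 875/(2250×208×10³) = 3.355×10⁻⁶ mm/N.
P = 2.501 / 3.355×10⁻⁶ = 745400 N = 745.4 kN, tensile.

P ≈ 745 kN (tensile)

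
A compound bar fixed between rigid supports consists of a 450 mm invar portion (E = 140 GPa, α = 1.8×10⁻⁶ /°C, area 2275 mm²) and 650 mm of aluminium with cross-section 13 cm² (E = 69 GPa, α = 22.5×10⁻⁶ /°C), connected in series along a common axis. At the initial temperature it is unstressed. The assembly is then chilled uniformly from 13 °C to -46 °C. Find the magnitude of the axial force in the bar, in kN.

If the supports were absent, the total length change would be Σ αᵢΔT Lᵢ = 1.8×10⁻⁶×59×450 + 22.5×10⁻⁶×59×650 = 0.9107 mm.
The rigid supports impose zero overall length change; the single axial force P common to all segments must satisfy P Σ Lᵢ/(AᵢEᵢ) = δ_free.
The series flexibility is Σ Lᵢ/(AᵢEᵢ) = 450/(2275×140×10³) + 650/(1300×69×10³) = 8.659×10⁻⁶ mm/N.
So P = 0.9107 / 8.659×10⁻⁶ = 105.2 kN, tensile.

P ≈ 105 kN (tensile)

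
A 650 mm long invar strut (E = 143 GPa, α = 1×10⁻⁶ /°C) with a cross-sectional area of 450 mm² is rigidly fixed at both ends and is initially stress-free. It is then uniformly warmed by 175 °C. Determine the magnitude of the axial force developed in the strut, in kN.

P ≈ 11.3 kN (compressive)

The ends cannot move, so σ = EαΔT = 143×10³ × 1×10⁻⁶ × 175 = 25.02 MPa.
Axial force P = σA = 25.02 × 450 = 11260 N = 11.26 kN, compressive.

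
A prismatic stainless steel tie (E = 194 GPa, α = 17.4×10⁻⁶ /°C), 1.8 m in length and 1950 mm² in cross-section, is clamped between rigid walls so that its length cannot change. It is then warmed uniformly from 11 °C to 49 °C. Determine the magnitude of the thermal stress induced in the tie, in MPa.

σ ≈ 128 MPa (compressive)

Because both ends are immovable the net strain is zero, and the suppressed thermal strain is αΔT = 17.4×10⁻⁶ × 38 = 661.2×10⁻⁶.
σ = EαΔT = 194×10³ × 17.4×10⁻⁶ × 38 = 128.3 MPa (compressive; the tie is trying to expand).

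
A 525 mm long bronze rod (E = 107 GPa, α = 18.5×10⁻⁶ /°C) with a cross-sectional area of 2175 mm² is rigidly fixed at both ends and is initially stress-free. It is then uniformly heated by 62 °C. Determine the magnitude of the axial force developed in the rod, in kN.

With zero net strain, σ = E·αΔT = 107 GPa × 18.5×10⁻⁶ × 62 = 122.7 MPa.
Then P = σA = 122.7 × 2175 mm² = 266.9 kN, compressive.

P ≈ 267 kN (compressive)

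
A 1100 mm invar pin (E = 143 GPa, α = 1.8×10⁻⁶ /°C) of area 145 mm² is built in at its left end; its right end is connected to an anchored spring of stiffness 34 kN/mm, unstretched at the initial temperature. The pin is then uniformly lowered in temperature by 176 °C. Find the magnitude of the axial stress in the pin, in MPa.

σ ≈ 29.1 MPa (tensile)

If the spring were absent the pin would shorten by αΔT L = 1.8×10⁻⁶ × 176 × 1100 = 0.3485 mm.
With a force P in the spring, the elastic change of the pin is PL/(AE) and that of the spring is P/k; compatibility requires their sum to equal δ_free.
P [ L/(AE) + 1/k ] = δ_free → P [ 1100/(145×143×10³) + 1/(34×10³) ] = 0.3485.
P = 0.3485 / 8.246×10⁻⁵ = 4226 N.
σ = P/A = 4226/145 = 29.14 MPa.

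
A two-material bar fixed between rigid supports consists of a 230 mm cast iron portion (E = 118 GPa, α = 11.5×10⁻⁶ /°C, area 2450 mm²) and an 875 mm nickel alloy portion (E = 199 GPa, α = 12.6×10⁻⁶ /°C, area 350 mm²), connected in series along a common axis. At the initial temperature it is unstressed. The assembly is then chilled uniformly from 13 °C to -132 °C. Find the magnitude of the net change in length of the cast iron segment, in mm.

|ΔL| ≈ 0.265 mm

With the walls removed the bar would change length by δ_free = Σ αᵢΔT Lᵢ = 11.5×10⁻⁶×145×230 + 12.6×10⁻⁶×145×875 = 1.982 mm.
The walls prevent any net length change, so an axial force P (same in every segment) develops. Compatibility: P · Σ Lᵢ/(AᵢEᵢ) = δ_free.
Σ Lᵢ/(AᵢEᵢ) = 230/(2450×118×10³) + 875/(350×199×10³) = 1.336×10⁻⁵ mm/N.
So P = 1.982 / 1.336×10⁻⁵ = 148.4 kN, tensile.
For the cast iron segment, free thermal change = 11.5×10⁻⁶×145×230 = 0.3835 mm and elastic change from P = 148400×230/(2450×118×10³) = 0.118 mm; these oppose, so the net change is 0.265 mm (segment shortens).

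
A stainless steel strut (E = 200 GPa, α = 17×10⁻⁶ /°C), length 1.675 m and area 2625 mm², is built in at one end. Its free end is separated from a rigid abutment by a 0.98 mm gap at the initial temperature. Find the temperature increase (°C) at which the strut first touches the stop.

ΔT ≈ 34.4 °C

The gap closes when αΔT L = 0.98 mm, since the strut is still unstressed at that instant.
ΔT = 0.98 / (17×10⁻⁶ × 1675) = 34.42 °C.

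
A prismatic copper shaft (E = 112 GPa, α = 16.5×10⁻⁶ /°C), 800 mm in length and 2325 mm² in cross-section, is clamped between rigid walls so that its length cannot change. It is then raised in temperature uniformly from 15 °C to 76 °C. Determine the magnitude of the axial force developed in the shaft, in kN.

Full restraint means ε = 0, so the stress is σ = EαΔT = 112×10³ × 16.5×10⁻⁶ × 61 = 112.7 MPa.
Axial force P = σA = 112.7 × 2325 = 262100 N = 262.1 kN, compressive.

P ≈ 262 kN (compressive)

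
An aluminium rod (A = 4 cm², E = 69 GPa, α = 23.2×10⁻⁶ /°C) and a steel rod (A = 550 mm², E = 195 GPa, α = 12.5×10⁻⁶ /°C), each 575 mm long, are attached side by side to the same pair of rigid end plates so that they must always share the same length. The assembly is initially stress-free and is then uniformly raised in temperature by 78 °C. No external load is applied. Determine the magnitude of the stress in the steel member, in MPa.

Equilibrium of a rigid end plate with no external load gives equal and opposite internal forces ±P in the two members. Since α_{aluminium} > α_{steel}, heating drives the aluminium into compression and the steel into tension.
Setting the final lengths equal and cancelling L: (α₁ − α₂)ΔT = P/(A₁E₁) + P/(A₂E₂).
|α₁ − α₂|·ΔT = 10.7×10⁻⁶ × 78 = 0.0008346.
1/(A₁E₁) + 1/(A₂E₂) = 1/(400×69×10³) + 1/(550×195×10³) = 4.556×10⁻⁸ N⁻¹.
So P = 0.0008346 / 4.556×10⁻⁸ = 18.32 kN.
σ_{steel} = P/A₂ = 18320/550 = 33.31 MPa, tensile.

σ ≈ 33.3 MPa (tensile)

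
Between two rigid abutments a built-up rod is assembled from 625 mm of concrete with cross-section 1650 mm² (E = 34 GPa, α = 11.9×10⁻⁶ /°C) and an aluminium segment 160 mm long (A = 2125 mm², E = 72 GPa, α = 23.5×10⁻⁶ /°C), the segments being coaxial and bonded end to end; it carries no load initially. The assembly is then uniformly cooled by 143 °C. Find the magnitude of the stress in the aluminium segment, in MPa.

σ ≈ 61.8 MPa (tensile)

If the supports were absent, the total length change would be Σ αᵢΔT Lᵢ = 11.9×10⁻⁶×143×625 + 23.5×10⁻⁶×143×160 = 1.601 mm.
Since the ends are fixed, an axial force P builds up, equal in every segment, with P · Σ Lᵢ/(AᵢEᵢ) = δ_free.
The series flexibility is Σ Lᵢ/(AᵢEᵢ) = 625/(1650×34×10³) + 160/(2125×72×10³) = 1.219×10⁻⁵ mm/N.
P = 1.601 / 1.219×10⁻⁵ = 131400 N = 131.4 kN, tensile.
σ_{aluminium} = P / A = 131400 / 2125 = 61.83 MPa.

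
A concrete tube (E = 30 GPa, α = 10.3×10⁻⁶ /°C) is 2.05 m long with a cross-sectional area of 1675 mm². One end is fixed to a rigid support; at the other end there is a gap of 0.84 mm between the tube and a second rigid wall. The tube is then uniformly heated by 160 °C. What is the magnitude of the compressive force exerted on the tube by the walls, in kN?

P ≈ 62.2 kN

Unrestrained expansion: δ_free = αΔT L = 10.3×10⁻⁶ × 160 × 2050 = 3.378 mm.
The gap closes (δ_free > 0.84 mm) and the wall then resists a further 3.378 − 0.84 = 2.538 mm of expansion.
That suppressed elongation corresponds to σ = E·Δ/L = 30×10³ × 2.538/2050 = 37.15 MPa.
P = σA = 37.15 × 1675 = 62.22 kN.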